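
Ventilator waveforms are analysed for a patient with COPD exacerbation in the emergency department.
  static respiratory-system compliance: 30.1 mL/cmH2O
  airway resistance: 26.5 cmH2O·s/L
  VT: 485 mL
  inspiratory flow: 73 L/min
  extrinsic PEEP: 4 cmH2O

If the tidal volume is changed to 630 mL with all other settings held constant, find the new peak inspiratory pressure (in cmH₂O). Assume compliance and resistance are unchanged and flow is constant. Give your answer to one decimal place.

57.2

Flow: 73 L/min ÷ 60 = 1.2167 L/s.
PIP = Vt/C + R·V̇ + PEEP (constant-flow equation of motion).
Only the elastic term changes: ΔPIP = ΔVt / C = (630 − 485) / 30.1 = 4.817 cmH2O.
Original PIP = 485/30.1 + 26.5×1.2167 + 4 = 52.356 cmH2O; new PIP = 52.356 + (4.817) = 57.173 cmH2O.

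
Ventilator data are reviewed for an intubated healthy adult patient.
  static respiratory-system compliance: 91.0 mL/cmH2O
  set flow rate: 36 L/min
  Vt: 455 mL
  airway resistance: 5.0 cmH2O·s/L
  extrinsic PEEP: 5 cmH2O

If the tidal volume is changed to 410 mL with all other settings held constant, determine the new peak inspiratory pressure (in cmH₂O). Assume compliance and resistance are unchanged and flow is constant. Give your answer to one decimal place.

Flow: 36 L/min ÷ 60 = 0.6 L/s.
PIP = Vt/C + R·V̇ + PEEP (constant-flow equation of motion).
Only the elastic term changes: ΔPIP = ΔVt / C = (410 − 455) / 91.0 = -0.4945 cmH2O.
Original PIP = 455/91.0 + 5.0×0.6 + 5 = 13.0 cmH2O; new PIP = 13.0 + (-0.4945) = 12.506 cmH2O.

12.5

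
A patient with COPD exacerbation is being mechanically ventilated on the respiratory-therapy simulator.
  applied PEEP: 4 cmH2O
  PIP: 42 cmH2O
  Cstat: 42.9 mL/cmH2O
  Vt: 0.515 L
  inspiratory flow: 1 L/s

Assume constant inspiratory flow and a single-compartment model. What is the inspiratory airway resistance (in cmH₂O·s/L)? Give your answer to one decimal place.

Equation of motion (constant flow): PIP = Vt/C + R·V̇ + PEEP.
R·V̇ = PIP − Vt/C − PEEP = 42 − 515/42.9 − 4 = 42 − 12.005 − 4 = 25.995 cmH2O.
R = 25.995 / 1 = 25.995 cmH2O·s/L.

26.0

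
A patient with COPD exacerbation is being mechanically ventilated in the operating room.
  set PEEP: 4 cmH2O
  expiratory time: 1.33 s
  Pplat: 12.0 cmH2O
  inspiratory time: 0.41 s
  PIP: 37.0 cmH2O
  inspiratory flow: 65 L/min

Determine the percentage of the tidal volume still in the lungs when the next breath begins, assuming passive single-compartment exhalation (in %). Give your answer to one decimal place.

35.4

Flow: 65 L/min ÷ 60 = 1.0833 L/s.
Vt = flow × Ti = 1.0833 L/s × 0.41 s × 1000 mL/L = 444.15 mL.
R = (PIP − Pplat)/V̇ = (37.0 − 12.0) / 1.0833 = 25.0/1.0833 = 23.078 cmH2O·s/L.
C = Vt/(Pplat − PEEP) = 444.15 / (12.0 − 4) = 444.15/8.0 = 55.519 mL/cmH2O.
τ = R × C = 23.078 × 0.05552 L/cmH2O = 1.281 s.
Fraction remaining at end-expiration = e^(−Te/τ) = e^(−1.33/1.281) = 0.3541 → 35.41%.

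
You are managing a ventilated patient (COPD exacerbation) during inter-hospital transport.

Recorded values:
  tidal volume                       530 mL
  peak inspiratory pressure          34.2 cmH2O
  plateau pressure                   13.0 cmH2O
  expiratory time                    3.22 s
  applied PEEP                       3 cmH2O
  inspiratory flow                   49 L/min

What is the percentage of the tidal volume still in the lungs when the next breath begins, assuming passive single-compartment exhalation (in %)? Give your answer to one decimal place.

Flow: 49 L/min ÷ 60 = 0.8167 L/s.
R = (PIP − Pplat)/V̇ = (34.2 − 13.0) / 0.8167 = 21.2/0.8167 = 25.958 cmH2O·s/L.
C = Vt/(Pplat − PEEP) = 530.0 / (13.0 − 3) = 530.0/10.0 = 53.0 mL/cmH2O.
τ = R × C = 25.958 × 0.053 L/cmH2O = 1.376 s.
Fraction remaining at end-expiration = e^(−Te/τ) = e^(−3.22/1.376) = 0.09632 → 9.632%.

9.6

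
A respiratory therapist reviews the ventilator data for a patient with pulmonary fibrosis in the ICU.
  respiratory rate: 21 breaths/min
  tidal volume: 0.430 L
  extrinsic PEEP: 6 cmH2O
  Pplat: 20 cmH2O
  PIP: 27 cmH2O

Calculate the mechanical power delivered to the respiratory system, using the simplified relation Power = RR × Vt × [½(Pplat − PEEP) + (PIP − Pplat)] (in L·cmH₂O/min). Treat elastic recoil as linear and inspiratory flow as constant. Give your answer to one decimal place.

126.4

Per-breath work = Vt × [½(Pplat−PEEP) + (PIP−Pplat)] = 0.430 × [0.5×14.0 + 7.0] = 0.430 × 14.0 = 6.02 L·cmH2O.
Power = 21 × 6.02 = 126.42 L·cmH2O/min.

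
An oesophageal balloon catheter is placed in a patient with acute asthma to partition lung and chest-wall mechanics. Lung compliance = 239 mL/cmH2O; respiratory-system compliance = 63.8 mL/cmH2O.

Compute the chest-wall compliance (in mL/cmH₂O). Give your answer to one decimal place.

1/Ccw = 1/Crs − 1/CL.
1/Ccw = 1/63.8 − 1/239 = 0.01149.
Ccw = 87.032 mL/cmH2O.

87.0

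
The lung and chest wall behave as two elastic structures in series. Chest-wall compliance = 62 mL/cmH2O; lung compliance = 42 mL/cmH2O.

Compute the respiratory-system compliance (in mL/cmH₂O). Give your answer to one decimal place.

Lung and chest wall are elastances in series: 1/Crs = 1/CL + 1/Ccw.
1/Crs = 1/42 + 1/62 = 0.03994.
Crs = 25.038 mL/cmH2O.

25.0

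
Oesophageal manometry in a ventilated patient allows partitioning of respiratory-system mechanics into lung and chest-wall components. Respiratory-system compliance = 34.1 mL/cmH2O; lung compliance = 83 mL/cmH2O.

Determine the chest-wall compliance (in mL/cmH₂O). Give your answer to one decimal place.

1/Ccw = 1/Crs − 1/CL.
1/Ccw = 1/34.1 − 1/83 = 0.01728.
Ccw = 57.87 mL/cmH2O.

57.9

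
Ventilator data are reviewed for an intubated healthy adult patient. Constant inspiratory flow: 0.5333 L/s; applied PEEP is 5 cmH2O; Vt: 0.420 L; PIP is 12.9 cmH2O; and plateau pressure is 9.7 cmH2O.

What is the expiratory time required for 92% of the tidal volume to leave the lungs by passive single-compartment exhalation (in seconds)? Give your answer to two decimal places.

1.35

R = (PIP − Pplat)/V̇ = (12.9 − 9.7) / 0.5333 = 3.2/0.5333 = 6.0 cmH2O·s/L.
C = Vt/(Pplat − PEEP) = 420.0 / (9.7 − 5) = 420.0/4.7 = 89.362 mL/cmH2O.
τ = R × C = 6.0 × 0.08936 L/cmH2O = 0.5362 s.
t = −τ·ln(1 − 0.92) = −0.5362·ln(0.08) = 1.354 s.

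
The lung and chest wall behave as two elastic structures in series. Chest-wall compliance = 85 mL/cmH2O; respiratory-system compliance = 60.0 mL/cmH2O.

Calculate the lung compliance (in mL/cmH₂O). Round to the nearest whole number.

1/CL = 1/Crs − 1/Ccw.
1/CL = 1/60.0 − 1/85 = 0.004902.
CL = 204.0 mL/cmH2O.

204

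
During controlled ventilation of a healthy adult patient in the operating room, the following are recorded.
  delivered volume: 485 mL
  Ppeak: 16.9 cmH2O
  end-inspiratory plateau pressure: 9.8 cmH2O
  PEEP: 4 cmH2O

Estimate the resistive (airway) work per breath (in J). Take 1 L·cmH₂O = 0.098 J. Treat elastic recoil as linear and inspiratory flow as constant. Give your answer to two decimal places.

With constant inspiratory flow the resistive pressure is constant at PIP − Pplat = 16.9 − 9.8 = 7.1 cmH2O, so resistive work = 7.1 × 0.485 = 3.444 L·cmH2O.
× 0.098 J/(L·cmH2O) → 0.3375 J.

0.34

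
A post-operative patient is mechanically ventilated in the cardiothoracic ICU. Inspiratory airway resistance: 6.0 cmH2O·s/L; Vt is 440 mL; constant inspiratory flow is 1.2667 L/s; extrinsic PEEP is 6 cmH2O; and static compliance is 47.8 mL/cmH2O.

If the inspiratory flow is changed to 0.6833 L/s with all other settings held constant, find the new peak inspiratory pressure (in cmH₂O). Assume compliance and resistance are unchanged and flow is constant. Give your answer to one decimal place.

19.3

PIP = Vt/C + R·V̇ + PEEP (constant-flow equation of motion).
Only the resistive term changes: ΔPIP = R × ΔV̇ = 6.0 × (0.6833 − 1.2667) = 6.0 × -0.5834 = -3.5 cmH2O.
Original PIP = 440/47.8 + 6.0×1.2667 + 6 = 22.805 cmH2O; new PIP = 22.805 + (-3.5) = 19.305 cmH2O.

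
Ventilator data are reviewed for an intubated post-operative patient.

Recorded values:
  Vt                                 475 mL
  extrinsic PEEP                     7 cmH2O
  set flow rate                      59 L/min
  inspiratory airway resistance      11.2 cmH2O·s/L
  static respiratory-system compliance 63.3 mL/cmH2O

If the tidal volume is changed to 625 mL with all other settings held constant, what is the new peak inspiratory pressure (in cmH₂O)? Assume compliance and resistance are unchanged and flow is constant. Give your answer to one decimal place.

27.9

Flow: 59 L/min ÷ 60 = 0.9833 L/s.
PIP = Vt/C + R·V̇ + PEEP (constant-flow equation of motion).
Only the elastic term changes: ΔPIP = ΔVt / C = (625 − 475) / 63.3 = 2.37 cmH2O.
Original PIP = 475/63.3 + 11.2×0.9833 + 7 = 25.517 cmH2O; new PIP = 25.517 + (2.37) = 27.887 cmH2O.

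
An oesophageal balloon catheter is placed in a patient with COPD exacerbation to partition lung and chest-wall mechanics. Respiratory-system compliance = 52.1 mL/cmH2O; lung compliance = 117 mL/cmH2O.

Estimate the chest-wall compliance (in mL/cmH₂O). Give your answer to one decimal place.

1/Ccw = 1/Crs − 1/CL.
1/Ccw = 1/52.1 − 1/117 = 0.01065.
Ccw = 93.897 mL/cmH2O.

93.9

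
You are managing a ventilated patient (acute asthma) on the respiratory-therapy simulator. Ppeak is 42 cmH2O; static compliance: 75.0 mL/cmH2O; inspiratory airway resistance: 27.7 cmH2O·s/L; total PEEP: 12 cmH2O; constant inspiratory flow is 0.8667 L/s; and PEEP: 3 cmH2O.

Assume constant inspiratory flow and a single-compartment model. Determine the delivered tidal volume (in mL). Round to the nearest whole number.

449

Total PEEP = 12 cmH2O (set 3 + intrinsic 9); this is the baseline alveolar pressure.
Equation of motion (constant flow): PIP = Vt/C + R·V̇ + PEEP.
Vt/C = PIP − R·V̇ − PEEP = 42 − 24.008 − 12 = 5.992 cmH2O.
Vt = C × 5.992 = 75.0 × 5.992 = 449.4 mL.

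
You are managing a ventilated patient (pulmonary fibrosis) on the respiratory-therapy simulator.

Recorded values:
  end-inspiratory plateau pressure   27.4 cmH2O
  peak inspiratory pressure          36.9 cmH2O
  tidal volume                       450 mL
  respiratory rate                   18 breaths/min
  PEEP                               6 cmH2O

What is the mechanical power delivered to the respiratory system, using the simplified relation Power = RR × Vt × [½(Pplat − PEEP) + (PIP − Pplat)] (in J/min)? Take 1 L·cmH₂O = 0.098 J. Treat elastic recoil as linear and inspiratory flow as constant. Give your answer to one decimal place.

Per-breath work = Vt × [½(Pplat−PEEP) + (PIP−Pplat)] = 0.450 × [0.5×21.4 + 9.5] = 0.450 × 20.2 = 9.09 L·cmH2O.
Power = 18 × 9.09 = 163.62 L·cmH2O/min.
× 0.098 J/(L·cmH2O) → 16.035 J/min.

16.0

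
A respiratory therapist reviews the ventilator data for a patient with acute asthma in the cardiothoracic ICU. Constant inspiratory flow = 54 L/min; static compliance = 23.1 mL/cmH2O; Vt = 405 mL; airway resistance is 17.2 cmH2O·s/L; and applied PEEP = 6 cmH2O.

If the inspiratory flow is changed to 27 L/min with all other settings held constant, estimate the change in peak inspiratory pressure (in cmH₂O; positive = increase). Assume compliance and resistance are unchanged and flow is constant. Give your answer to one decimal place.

Flow: 54 L/min ÷ 60 = 0.9 L/s.
New flow: 27 L/min ÷ 60 = 0.45 L/s.
PIP = Vt/C + R·V̇ + PEEP (constant-flow equation of motion).
Only the resistive term changes: ΔPIP = R × ΔV̇ = 17.2 × (0.45 − 0.9) = 17.2 × -0.45 = -7.74 cmH2O.

-7.7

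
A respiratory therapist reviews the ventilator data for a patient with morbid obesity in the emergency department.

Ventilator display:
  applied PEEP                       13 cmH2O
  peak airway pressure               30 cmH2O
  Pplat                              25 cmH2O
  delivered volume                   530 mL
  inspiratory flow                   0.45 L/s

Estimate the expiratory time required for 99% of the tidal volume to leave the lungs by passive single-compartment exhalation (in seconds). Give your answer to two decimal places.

2.26

R = (PIP − Pplat)/V̇ = (30 − 25) / 0.45 = 5.0/0.45 = 11.111 cmH2O·s/L.
C = Vt/(Pplat − PEEP) = 530.0 / (25 − 13) = 530.0/12.0 = 44.167 mL/cmH2O.
τ = R × C = 11.111 × 0.04417 L/cmH2O = 0.4908 s.
t = −τ·ln(1 − 0.99) = −0.4908·ln(0.01) = 2.26 s.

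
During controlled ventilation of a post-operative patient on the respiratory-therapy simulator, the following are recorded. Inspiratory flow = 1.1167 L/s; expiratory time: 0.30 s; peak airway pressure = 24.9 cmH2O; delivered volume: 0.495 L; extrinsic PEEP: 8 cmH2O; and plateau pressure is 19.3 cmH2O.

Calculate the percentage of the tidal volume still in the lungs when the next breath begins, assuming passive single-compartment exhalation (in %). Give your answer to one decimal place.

R = (PIP − Pplat)/V̇ = (24.9 − 19.3) / 1.1167 = 5.6/1.1167 = 5.015 cmH2O·s/L.
C = Vt/(Pplat − PEEP) = 495.0 / (19.3 − 8) = 495.0/11.3 = 43.805 mL/cmH2O.
τ = R × C = 5.015 × 0.04381 L/cmH2O = 0.2197 s.
Fraction remaining at end-expiration = e^(−Te/τ) = e^(−0.30/0.2197) = 0.2553 → 25.53%.

25.5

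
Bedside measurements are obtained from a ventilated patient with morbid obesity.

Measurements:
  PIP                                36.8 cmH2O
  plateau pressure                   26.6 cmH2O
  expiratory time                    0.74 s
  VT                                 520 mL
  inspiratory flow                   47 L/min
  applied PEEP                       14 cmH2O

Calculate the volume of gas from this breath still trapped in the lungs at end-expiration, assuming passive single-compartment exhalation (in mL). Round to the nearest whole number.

131

Flow: 47 L/min ÷ 60 = 0.7833 L/s.
R = (PIP − Pplat)/V̇ = (36.8 − 26.6) / 0.7833 = 10.2/0.7833 = 13.022 cmH2O·s/L.
C = Vt/(Pplat − PEEP) = 520.0 / (26.6 − 14) = 520.0/12.6 = 41.27 mL/cmH2O.
τ = R × C = 13.022 × 0.04127 L/cmH2O = 0.5374 s.
Fraction remaining = e^(−Te/τ) = e^(−0.74/0.5374) = 0.2523.
Trapped volume = 520.0 × 0.2523 = 131.2 mL.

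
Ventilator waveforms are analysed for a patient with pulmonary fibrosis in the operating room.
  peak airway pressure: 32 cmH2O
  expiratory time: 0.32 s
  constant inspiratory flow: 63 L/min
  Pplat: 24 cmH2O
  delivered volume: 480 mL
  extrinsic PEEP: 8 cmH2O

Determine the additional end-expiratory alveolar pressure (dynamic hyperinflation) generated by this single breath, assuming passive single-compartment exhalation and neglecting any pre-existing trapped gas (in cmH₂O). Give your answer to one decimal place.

3.9

Flow: 63 L/min ÷ 60 = 1.05 L/s.
R = (PIP − Pplat)/V̇ = (32 − 24) / 1.05 = 8.0/1.05 = 7.619 cmH2O·s/L.
C = Vt/(Pplat − PEEP) = 480.0 / (24 − 8) = 480.0/16.0 = 30.0 mL/cmH2O.
τ = R × C = 7.619 × 0.03 L/cmH2O = 0.2286 s.
Fraction remaining = e^(−Te/τ) = e^(−0.32/0.2286) = 0.2466; trapped volume = 480.0 × 0.2466 = 118.37 mL.
Additional alveolar pressure from trapping ≈ V_trapped / C = 118.37 / 30.0 = 3.946 cmH2O.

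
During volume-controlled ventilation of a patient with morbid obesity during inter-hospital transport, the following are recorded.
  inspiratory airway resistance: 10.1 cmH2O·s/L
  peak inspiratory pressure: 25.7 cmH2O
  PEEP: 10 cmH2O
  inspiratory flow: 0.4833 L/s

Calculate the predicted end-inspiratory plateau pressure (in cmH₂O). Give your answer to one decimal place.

20.8

Pplat = PIP − Raw × flow = 25.7 − 10.1 × 0.4833 = 25.7 − 4.881 = 20.819 cmH2O.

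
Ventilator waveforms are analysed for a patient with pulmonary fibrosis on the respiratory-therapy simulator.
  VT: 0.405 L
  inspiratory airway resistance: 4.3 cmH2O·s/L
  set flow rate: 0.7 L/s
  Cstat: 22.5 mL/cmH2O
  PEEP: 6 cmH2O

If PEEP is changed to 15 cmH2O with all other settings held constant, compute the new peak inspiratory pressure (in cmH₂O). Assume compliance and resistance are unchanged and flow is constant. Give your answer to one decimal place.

PIP = Vt/C + R·V̇ + PEEP (constant-flow equation of motion).
Only the baseline term changes: ΔPIP = ΔPEEP = 15 − 6 = 9.0 cmH2O.
Original PIP = 405/22.5 + 4.3×0.7 + 6 = 27.01 cmH2O; new PIP = 27.01 + (9.0) = 36.01 cmH2O.

36.0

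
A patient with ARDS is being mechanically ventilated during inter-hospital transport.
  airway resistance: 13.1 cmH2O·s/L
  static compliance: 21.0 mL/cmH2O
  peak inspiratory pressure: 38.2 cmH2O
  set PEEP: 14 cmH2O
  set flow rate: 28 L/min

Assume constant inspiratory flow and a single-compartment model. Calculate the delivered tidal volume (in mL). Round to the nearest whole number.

Flow: 28 L/min ÷ 60 = 0.4667 L/s.
Equation of motion (constant flow): PIP = Vt/C + R·V̇ + PEEP.
Vt/C = PIP − R·V̇ − PEEP = 38.2 − 6.114 − 14 = 18.086 cmH2O.
Vt = C × 18.086 = 21.0 × 18.086 = 379.81 mL.

380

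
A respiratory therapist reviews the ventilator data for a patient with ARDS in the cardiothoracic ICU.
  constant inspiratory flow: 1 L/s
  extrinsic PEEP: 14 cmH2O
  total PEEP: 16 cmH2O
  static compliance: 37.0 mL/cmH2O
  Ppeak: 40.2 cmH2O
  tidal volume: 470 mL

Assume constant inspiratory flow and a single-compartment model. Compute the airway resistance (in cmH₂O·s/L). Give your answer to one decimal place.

11.5

Total PEEP = 16 cmH2O (set 14 + intrinsic 2); this is the baseline alveolar pressure.
Equation of motion (constant flow): PIP = Vt/C + R·V̇ + PEEP.
R·V̇ = PIP − Vt/C − PEEP = 40.2 − 470/37.0 − 16 = 40.2 − 12.703 − 16 = 11.497 cmH2O.
R = 11.497 / 1 = 11.497 cmH2O·s/L.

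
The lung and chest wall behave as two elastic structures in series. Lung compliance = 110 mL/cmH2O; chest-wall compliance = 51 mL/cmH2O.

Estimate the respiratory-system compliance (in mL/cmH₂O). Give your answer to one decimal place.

Lung and chest wall are elastances in series: 1/Crs = 1/CL + 1/Ccw.
1/Crs = 1/110 + 1/51 = 0.0287.
Crs = 34.843 mL/cmH2O.

34.8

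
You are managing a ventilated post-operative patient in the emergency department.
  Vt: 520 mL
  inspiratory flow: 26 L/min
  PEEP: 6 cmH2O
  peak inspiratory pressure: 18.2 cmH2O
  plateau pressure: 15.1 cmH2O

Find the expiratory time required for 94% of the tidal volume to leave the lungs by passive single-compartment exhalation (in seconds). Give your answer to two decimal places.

Flow: 26 L/min ÷ 60 = 0.4333 L/s.
R = (PIP − Pplat)/V̇ = (18.2 − 15.1) / 0.4333 = 3.1/0.4333 = 7.154 cmH2O·s/L.
C = Vt/(Pplat − PEEP) = 520.0 / (15.1 − 6) = 520.0/9.1 = 57.143 mL/cmH2O.
τ = R × C = 7.154 × 0.05714 L/cmH2O = 0.4088 s.
t = −τ·ln(1 − 0.94) = −0.4088·ln(0.06) = 1.15 s.

1.15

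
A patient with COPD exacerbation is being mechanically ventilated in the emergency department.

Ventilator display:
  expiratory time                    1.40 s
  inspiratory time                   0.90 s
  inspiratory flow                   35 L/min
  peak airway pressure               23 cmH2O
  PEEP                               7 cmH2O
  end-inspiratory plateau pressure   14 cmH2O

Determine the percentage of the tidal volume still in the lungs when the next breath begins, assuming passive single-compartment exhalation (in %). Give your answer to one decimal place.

29.8

Flow: 35 L/min ÷ 60 = 0.5833 L/s.
Vt = flow × Ti = 0.5833 L/s × 0.90 s × 1000 mL/L = 524.97 mL.
R = (PIP − Pplat)/V̇ = (23 − 14) / 0.5833 = 9.0/0.5833 = 15.429 cmH2O·s/L.
C = Vt/(Pplat − PEEP) = 524.97 / (14 − 7) = 524.97/7.0 = 74.996 mL/cmH2O.
τ = R × C = 15.429 × 0.075 L/cmH2O = 1.157 s.
Fraction remaining at end-expiration = e^(−Te/τ) = e^(−1.40/1.157) = 0.2982 → 29.82%.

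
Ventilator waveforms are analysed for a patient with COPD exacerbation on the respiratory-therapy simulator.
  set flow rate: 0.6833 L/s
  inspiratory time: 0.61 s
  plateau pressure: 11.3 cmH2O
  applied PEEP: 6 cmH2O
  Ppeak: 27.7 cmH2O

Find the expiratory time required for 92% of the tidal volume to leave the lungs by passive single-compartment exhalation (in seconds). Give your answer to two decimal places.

Vt = flow × Ti = 0.6833 L/s × 0.61 s × 1000 mL/L = 416.81 mL.
R = (PIP − Pplat)/V̇ = (27.7 − 11.3) / 0.6833 = 16.4/0.6833 = 24.001 cmH2O·s/L.
C = Vt/(Pplat − PEEP) = 416.81 / (11.3 − 6) = 416.81/5.3 = 78.643 mL/cmH2O.
τ = R × C = 24.001 × 0.07864 L/cmH2O = 1.887 s.
t = −τ·ln(1 − 0.92) = −1.887·ln(0.08) = 4.766 s.

4.77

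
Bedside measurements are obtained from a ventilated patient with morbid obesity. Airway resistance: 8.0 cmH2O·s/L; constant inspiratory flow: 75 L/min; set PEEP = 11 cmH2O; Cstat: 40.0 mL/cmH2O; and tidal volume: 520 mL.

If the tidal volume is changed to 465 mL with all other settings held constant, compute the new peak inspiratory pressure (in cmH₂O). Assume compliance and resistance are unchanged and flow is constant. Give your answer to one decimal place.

32.6

Flow: 75 L/min ÷ 60 = 1.25 L/s.
PIP = Vt/C + R·V̇ + PEEP (constant-flow equation of motion).
Only the elastic term changes: ΔPIP = ΔVt / C = (465 − 520) / 40.0 = -1.375 cmH2O.
Original PIP = 520/40.0 + 8.0×1.25 + 11 = 34.0 cmH2O; new PIP = 34.0 + (-1.375) = 32.625 cmH2O.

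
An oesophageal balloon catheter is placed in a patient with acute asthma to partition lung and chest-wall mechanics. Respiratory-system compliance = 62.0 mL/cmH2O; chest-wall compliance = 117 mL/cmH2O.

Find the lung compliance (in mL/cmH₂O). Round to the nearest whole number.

132

1/CL = 1/Crs − 1/Ccw.
1/CL = 1/62.0 − 1/117 = 0.007582.
CL = 131.89 mL/cmH2O.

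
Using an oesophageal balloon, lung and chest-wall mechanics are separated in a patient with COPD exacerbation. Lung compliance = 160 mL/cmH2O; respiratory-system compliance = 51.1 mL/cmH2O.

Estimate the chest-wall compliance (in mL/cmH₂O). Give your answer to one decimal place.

1/Ccw = 1/Crs − 1/CL.
1/Ccw = 1/51.1 − 1/160 = 0.01332.
Ccw = 75.075 mL/cmH2O.

75.1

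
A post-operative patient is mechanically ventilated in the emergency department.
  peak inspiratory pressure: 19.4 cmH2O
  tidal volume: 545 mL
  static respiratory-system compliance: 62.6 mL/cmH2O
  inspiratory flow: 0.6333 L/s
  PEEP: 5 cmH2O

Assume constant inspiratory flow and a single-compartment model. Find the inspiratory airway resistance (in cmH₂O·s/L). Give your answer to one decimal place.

9.0

Equation of motion (constant flow): PIP = Vt/C + R·V̇ + PEEP.
R·V̇ = PIP − Vt/C − PEEP = 19.4 − 545/62.6 − 5 = 19.4 − 8.706 − 5 = 5.694 cmH2O.
R = 5.694 / 0.6333 = 8.991 cmH2O·s/L.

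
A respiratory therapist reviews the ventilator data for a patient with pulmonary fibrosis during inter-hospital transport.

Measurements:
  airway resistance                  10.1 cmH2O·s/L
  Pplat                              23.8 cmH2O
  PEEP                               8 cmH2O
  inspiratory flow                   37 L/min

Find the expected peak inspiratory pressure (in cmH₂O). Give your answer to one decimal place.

30.0

Flow: 37 L/min ÷ 60 = 0.6167 L/s.
PIP = Pplat + Raw × flow = 23.8 + 10.1 × 0.6167 = 23.8 + 6.229 = 30.029 cmH2O.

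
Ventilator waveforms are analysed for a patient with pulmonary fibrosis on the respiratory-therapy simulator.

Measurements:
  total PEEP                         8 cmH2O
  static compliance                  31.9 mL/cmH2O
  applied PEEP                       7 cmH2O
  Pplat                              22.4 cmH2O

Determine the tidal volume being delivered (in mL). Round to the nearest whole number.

End-expiratory occlusion gives total PEEP = 8 cmH2O (intrinsic PEEP = 8 − 7 = 1). Use total PEEP for the elastic gradient.
Vt = Cstat × (Pplat − PEEPtotal) = 31.9 × (22.4 − 8) = 31.9 × 14.4 = 459.36 mL.

459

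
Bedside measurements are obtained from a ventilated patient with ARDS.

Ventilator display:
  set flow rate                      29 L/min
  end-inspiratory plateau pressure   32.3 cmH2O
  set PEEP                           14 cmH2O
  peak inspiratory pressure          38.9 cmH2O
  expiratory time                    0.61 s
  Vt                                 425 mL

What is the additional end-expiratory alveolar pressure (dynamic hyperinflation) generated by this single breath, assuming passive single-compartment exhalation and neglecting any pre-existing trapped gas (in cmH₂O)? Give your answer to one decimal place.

2.7

Flow: 29 L/min ÷ 60 = 0.4833 L/s.
R = (PIP − Pplat)/V̇ = (38.9 − 32.3) / 0.4833 = 6.6/0.4833 = 13.656 cmH2O·s/L.
C = Vt/(Pplat − PEEP) = 425.0 / (32.3 − 14) = 425.0/18.3 = 23.224 mL/cmH2O.
τ = R × C = 13.656 × 0.02322 L/cmH2O = 0.3171 s.
Fraction remaining = e^(−Te/τ) = e^(−0.61/0.3171) = 0.1461; trapped volume = 425.0 × 0.1461 = 62.093 mL.
Additional alveolar pressure from trapping ≈ V_trapped / C = 62.093 / 23.224 = 2.674 cmH2O.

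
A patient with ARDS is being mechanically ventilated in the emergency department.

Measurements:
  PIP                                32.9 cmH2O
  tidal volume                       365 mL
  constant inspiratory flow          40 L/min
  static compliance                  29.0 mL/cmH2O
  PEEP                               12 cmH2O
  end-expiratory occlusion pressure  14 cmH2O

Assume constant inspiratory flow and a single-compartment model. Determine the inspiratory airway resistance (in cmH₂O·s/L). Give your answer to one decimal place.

9.5

Flow: 40 L/min ÷ 60 = 0.6667 L/s.
Total PEEP = 14 cmH2O (set 12 + intrinsic 2); this is the baseline alveolar pressure.
Equation of motion (constant flow): PIP = Vt/C + R·V̇ + PEEP.
R·V̇ = PIP − Vt/C − PEEP = 32.9 − 365/29.0 − 14 = 32.9 − 12.586 − 14 = 6.314 cmH2O.
R = 6.314 / 0.6667 = 9.471 cmH2O·s/L.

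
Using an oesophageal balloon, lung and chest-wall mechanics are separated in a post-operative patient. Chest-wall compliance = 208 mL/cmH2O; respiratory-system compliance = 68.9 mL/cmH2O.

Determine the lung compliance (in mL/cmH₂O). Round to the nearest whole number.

103

1/CL = 1/Crs − 1/Ccw.
1/CL = 1/68.9 − 1/208 = 0.009706.
CL = 103.03 mL/cmH2O.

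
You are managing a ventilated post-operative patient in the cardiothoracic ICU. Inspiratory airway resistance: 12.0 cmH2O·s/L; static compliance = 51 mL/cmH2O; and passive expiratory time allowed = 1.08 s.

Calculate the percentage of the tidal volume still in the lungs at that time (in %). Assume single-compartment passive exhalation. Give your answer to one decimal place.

17.1

τ = R × C = 12.0 × 51 mL/cmH2O = 12.0 × 0.051 L/cmH2O = 0.612 s.
Passive exhalation: V(t)/V₀ = e^(−t/τ) = e^(−1.08/0.612) = 0.1712.
Fraction remaining = 0.1712 → 17.12%.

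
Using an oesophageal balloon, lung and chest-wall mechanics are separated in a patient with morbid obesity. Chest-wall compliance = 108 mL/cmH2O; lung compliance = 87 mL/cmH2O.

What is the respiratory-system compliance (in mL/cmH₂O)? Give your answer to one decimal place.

Lung and chest wall are elastances in series: 1/Crs = 1/CL + 1/Ccw.
1/Crs = 1/87 + 1/108 = 0.02075.
Crs = 48.193 mL/cmH2O.

48.2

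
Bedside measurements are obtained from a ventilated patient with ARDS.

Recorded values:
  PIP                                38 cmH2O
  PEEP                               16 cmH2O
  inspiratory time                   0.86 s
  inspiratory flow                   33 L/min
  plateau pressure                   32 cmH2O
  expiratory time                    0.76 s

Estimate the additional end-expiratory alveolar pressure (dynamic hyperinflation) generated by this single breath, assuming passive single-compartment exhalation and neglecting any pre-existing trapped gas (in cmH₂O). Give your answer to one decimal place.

1.5

Flow: 33 L/min ÷ 60 = 0.55 L/s.
Vt = flow × Ti = 0.55 L/s × 0.86 s × 1000 mL/L = 473.0 mL.
R = (PIP − Pplat)/V̇ = (38 − 32) / 0.55 = 6.0/0.55 = 10.909 cmH2O·s/L.
C = Vt/(Pplat − PEEP) = 473.0 / (32 − 16) = 473.0/16.0 = 29.563 mL/cmH2O.
τ = R × C = 10.909 × 0.02956 L/cmH2O = 0.3225 s.
Fraction remaining = e^(−Te/τ) = e^(−0.76/0.3225) = 0.09474; trapped volume = 473.0 × 0.09474 = 44.812 mL.
Additional alveolar pressure from trapping ≈ V_trapped / C = 44.812 / 29.563 = 1.516 cmH2O.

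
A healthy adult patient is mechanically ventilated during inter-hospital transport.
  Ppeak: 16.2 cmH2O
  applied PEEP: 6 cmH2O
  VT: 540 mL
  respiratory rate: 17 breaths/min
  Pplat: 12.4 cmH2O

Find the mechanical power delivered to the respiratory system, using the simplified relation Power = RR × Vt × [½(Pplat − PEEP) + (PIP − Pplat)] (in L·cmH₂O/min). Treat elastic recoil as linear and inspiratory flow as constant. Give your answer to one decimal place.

64.3

Per-breath work = Vt × [½(Pplat−PEEP) + (PIP−Pplat)] = 0.540 × [0.5×6.4 + 3.8] = 0.540 × 7.0 = 3.78 L·cmH2O.
Power = 17 × 3.78 = 64.26 L·cmH2O/min.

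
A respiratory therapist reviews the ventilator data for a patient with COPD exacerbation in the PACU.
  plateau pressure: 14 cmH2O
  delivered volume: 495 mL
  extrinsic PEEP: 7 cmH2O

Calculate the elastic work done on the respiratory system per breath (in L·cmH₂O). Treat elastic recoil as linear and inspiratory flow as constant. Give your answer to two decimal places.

Elastic work ≈ ½ × (Pplat − PEEP) × Vt = 0.5 × (14 − 7) × 0.495 L = 0.5 × 7.0 × 0.495 = 1.733 L·cmH2O.

1.73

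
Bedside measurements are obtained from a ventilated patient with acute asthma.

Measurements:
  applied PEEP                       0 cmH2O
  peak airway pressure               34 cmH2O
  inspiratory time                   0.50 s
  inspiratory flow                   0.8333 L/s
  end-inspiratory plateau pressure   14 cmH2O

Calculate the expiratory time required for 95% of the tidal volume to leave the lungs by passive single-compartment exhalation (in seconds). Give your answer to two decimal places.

2.14

Vt = flow × Ti = 0.8333 L/s × 0.50 s × 1000 mL/L = 416.65 mL.
R = (PIP − Pplat)/V̇ = (34 − 14) / 0.8333 = 20.0/0.8333 = 24.001 cmH2O·s/L.
C = Vt/(Pplat − PEEP) = 416.65 / (14 − 0) = 416.65/14.0 = 29.761 mL/cmH2O.
τ = R × C = 24.001 × 0.02976 L/cmH2O = 0.7143 s.
t = −τ·ln(1 − 0.95) = −0.7143·ln(0.05) = 2.14 s.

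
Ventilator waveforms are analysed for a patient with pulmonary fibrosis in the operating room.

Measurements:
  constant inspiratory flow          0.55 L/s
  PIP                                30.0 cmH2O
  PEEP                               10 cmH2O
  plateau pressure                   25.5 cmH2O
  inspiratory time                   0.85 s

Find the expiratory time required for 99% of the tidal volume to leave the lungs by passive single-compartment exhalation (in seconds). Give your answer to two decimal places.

1.14

Vt = flow × Ti = 0.55 L/s × 0.85 s × 1000 mL/L = 467.5 mL.
R = (PIP − Pplat)/V̇ = (30.0 − 25.5) / 0.55 = 4.5/0.55 = 8.182 cmH2O·s/L.
C = Vt/(Pplat − PEEP) = 467.5 / (25.5 − 10) = 467.5/15.5 = 30.161 mL/cmH2O.
τ = R × C = 8.182 × 0.03016 L/cmH2O = 0.2468 s.
t = −τ·ln(1 − 0.99) = −0.2468·ln(0.01) = 1.137 s.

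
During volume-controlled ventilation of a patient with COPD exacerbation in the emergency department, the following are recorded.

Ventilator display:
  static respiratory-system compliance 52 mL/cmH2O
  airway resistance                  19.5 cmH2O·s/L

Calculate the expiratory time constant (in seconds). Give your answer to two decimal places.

1.01

τ = R × C = 19.5 × 52 mL/cmH2O = 19.5 × 0.052 L/cmH2O = 1.014 s.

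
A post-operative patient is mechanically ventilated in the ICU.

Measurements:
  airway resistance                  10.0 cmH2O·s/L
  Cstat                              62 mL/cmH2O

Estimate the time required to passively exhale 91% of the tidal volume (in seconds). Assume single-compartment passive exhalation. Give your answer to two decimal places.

τ = R × C = 10.0 × 62 mL/cmH2O = 10.0 × 0.062 L/cmH2O = 0.62 s.
Exhaled fraction f = 1 − e^(−t/τ) → t = −τ·ln(1 − f) = −0.62·ln(0.09) = 1.493 s.

1.49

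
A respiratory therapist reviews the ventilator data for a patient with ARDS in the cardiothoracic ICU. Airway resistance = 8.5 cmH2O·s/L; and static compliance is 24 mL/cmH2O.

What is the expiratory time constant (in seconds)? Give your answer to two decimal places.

0.20

τ = R × C = 8.5 × 24 mL/cmH2O = 8.5 × 0.024 L/cmH2O = 0.204 s.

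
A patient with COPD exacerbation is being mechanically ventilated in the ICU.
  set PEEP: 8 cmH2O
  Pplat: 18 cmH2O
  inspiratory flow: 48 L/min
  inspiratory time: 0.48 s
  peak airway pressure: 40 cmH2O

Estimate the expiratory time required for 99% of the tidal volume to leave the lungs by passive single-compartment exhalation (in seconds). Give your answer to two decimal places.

4.86

Flow: 48 L/min ÷ 60 = 0.8 L/s.
Vt = flow × Ti = 0.8 L/s × 0.48 s × 1000 mL/L = 384.0 mL.
R = (PIP − Pplat)/V̇ = (40 − 18) / 0.8 = 22.0/0.8 = 27.5 cmH2O·s/L.
C = Vt/(Pplat − PEEP) = 384.0 / (18 − 8) = 384.0/10.0 = 38.4 mL/cmH2O.
τ = R × C = 27.5 × 0.0384 L/cmH2O = 1.056 s.
t = −τ·ln(1 − 0.99) = −1.056·ln(0.01) = 4.863 s.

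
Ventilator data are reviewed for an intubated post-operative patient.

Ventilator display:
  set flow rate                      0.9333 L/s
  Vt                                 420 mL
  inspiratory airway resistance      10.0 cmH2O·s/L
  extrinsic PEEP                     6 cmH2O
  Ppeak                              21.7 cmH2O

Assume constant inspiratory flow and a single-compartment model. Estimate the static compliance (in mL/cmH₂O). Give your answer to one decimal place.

Equation of motion (constant flow): PIP = Vt/C + R·V̇ + PEEP.
Vt/C = PIP − R·V̇ − PEEP = 21.7 − 10.0×0.9333 − 6 = 21.7 − 9.333 − 6 = 6.367 cmH2O.
C = Vt / 6.367 = 420 / 6.367 = 65.965 mL/cmH2O.

66.0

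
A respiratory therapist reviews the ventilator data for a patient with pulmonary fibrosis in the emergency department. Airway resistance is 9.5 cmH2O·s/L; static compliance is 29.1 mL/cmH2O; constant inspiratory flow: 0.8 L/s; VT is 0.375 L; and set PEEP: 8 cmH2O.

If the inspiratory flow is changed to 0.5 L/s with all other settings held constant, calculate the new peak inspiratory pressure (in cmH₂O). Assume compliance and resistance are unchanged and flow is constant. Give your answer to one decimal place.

25.6

PIP = Vt/C + R·V̇ + PEEP (constant-flow equation of motion).
Only the resistive term changes: ΔPIP = R × ΔV̇ = 9.5 × (0.5 − 0.8) = 9.5 × -0.3 = -2.85 cmH2O.
Original PIP = 375/29.1 + 9.5×0.8 + 8 = 28.487 cmH2O; new PIP = 28.487 + (-2.85) = 25.637 cmH2O.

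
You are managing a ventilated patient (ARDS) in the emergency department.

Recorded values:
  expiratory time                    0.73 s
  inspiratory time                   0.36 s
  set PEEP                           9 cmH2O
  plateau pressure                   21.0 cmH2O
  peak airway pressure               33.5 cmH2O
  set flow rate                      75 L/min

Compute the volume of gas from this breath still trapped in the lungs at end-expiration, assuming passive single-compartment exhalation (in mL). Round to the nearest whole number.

Flow: 75 L/min ÷ 60 = 1.25 L/s.
Vt = flow × Ti = 1.25 L/s × 0.36 s × 1000 mL/L = 450.0 mL.
R = (PIP − Pplat)/V̇ = (33.5 − 21.0) / 1.25 = 12.5/1.25 = 10.0 cmH2O·s/L.
C = Vt/(Pplat − PEEP) = 450.0 / (21.0 − 9) = 450.0/12.0 = 37.5 mL/cmH2O.
τ = R × C = 10.0 × 0.0375 L/cmH2O = 0.375 s.
Fraction remaining = e^(−Te/τ) = e^(−0.73/0.375) = 0.1427.
Trapped volume = 450.0 × 0.1427 = 64.215 mL.

64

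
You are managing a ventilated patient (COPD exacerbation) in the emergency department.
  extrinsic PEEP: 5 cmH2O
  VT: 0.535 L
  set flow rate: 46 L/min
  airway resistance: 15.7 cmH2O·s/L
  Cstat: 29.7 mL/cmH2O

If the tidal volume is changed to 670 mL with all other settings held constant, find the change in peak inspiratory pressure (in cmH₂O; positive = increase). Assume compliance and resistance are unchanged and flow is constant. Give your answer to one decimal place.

4.5

PIP = Vt/C + R·V̇ + PEEP (constant-flow equation of motion).
Only the elastic term changes: ΔPIP = ΔVt / C = (670 − 535) / 29.7 = 4.545 cmH2O.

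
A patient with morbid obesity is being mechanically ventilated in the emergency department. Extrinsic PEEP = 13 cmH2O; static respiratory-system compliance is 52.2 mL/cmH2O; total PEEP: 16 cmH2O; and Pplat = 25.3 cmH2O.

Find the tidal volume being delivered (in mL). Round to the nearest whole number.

485

End-expiratory occlusion gives total PEEP = 16 cmH2O (intrinsic PEEP = 16 − 13 = 3). Use total PEEP for the elastic gradient.
Vt = Cstat × (Pplat − PEEPtotal) = 52.2 × (25.3 − 16) = 52.2 × 9.3 = 485.46 mL.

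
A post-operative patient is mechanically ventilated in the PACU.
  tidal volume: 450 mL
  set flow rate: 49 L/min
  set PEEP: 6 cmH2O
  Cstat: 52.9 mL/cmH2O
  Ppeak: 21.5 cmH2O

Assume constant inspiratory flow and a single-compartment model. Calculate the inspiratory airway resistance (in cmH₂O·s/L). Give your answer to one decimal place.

Flow: 49 L/min ÷ 60 = 0.8167 L/s.
Equation of motion (constant flow): PIP = Vt/C + R·V̇ + PEEP.
R·V̇ = PIP − Vt/C − PEEP = 21.5 − 450/52.9 − 6 = 21.5 − 8.507 − 6 = 6.993 cmH2O.
R = 6.993 / 0.8167 = 8.563 cmH2O·s/L.

8.6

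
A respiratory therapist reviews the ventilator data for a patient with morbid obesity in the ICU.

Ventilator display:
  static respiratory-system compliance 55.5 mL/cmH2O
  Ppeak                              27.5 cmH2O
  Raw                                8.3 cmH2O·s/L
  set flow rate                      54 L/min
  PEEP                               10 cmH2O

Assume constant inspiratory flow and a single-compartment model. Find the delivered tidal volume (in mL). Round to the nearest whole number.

557

Flow: 54 L/min ÷ 60 = 0.9 L/s.
Equation of motion (constant flow): PIP = Vt/C + R·V̇ + PEEP.
Vt/C = PIP − R·V̇ − PEEP = 27.5 − 7.47 − 10 = 10.03 cmH2O.
Vt = C × 10.03 = 55.5 × 10.03 = 556.67 mL.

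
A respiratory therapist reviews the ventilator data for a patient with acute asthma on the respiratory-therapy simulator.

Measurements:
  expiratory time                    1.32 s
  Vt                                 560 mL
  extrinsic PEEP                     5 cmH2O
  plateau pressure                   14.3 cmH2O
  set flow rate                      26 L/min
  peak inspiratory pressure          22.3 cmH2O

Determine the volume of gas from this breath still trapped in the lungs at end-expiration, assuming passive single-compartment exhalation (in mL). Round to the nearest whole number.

Flow: 26 L/min ÷ 60 = 0.4333 L/s.
R = (PIP − Pplat)/V̇ = (22.3 − 14.3) / 0.4333 = 8.0/0.4333 = 18.463 cmH2O·s/L.
C = Vt/(Pplat − PEEP) = 560.0 / (14.3 − 5) = 560.0/9.3 = 60.215 mL/cmH2O.
τ = R × C = 18.463 × 0.06022 L/cmH2O = 1.112 s.
Fraction remaining = e^(−Te/τ) = e^(−1.32/1.112) = 0.3051.
Trapped volume = 560.0 × 0.3051 = 170.86 mL.

171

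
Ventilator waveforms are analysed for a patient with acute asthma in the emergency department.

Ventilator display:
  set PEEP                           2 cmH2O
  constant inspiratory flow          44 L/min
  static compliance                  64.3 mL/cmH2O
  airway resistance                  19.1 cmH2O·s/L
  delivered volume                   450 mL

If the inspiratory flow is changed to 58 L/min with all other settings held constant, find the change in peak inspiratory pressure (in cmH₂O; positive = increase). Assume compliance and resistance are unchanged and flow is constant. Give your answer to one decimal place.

4.5

Flow: 44 L/min ÷ 60 = 0.7333 L/s.
New flow: 58 L/min ÷ 60 = 0.9667 L/s.
PIP = Vt/C + R·V̇ + PEEP (constant-flow equation of motion).
Only the resistive term changes: ΔPIP = R × ΔV̇ = 19.1 × (0.9667 − 0.7333) = 19.1 × 0.2334 = 4.458 cmH2O.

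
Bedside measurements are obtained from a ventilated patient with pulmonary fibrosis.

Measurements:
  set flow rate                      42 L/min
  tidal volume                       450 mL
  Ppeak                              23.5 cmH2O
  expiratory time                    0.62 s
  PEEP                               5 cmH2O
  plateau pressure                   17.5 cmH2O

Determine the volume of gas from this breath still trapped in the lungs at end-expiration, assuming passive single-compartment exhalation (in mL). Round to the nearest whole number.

Flow: 42 L/min ÷ 60 = 0.7 L/s.
R = (PIP − Pplat)/V̇ = (23.5 − 17.5) / 0.7 = 6.0/0.7 = 8.571 cmH2O·s/L.
C = Vt/(Pplat − PEEP) = 450.0 / (17.5 − 5) = 450.0/12.5 = 36.0 mL/cmH2O.
τ = R × C = 8.571 × 0.036 L/cmH2O = 0.3086 s.
Fraction remaining = e^(−Te/τ) = e^(−0.62/0.3086) = 0.1341.
Trapped volume = 450.0 × 0.1341 = 60.345 mL.

60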